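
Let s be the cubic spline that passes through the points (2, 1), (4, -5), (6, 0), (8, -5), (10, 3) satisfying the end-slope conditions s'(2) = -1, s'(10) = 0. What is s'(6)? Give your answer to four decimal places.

-0.2857

Put M_i = s'' at the i-th knot. Here h = (2, 2, 2, 2) and Δ = (-3, 5/2, -5/2, 4), so the interior equations h_(i-1)·M_(i-1) + 2(h_(i-1)+h_i)·M_i + h_i·M_(i+1) = 6(Δ_i − Δ_(i-1)) read
  2·M_0 + 8·M_1 + 2·M_2 = 6(Δ_1 - Δ_0) = 33
  2·M_1 + 8·M_2 + 2·M_3 = 6(Δ_2 - Δ_1) = -30
  2·M_2 + 8·M_3 + 2·M_4 = 6(Δ_3 - Δ_2) = 39
Clamped end conditions give two more equations: 2h_0·M_0 + h_0·M_1 = 6(Δ_0 - s'(2)) = -12 and h_3·M_3 + 2h_3·M_4 = 6(s'(10) - Δ_3) = -24.
Forward elimination and back-substitution give M_0 = -389/56, M_1 = 221/28, M_2 = -65/8, M_3 = 269/28, M_4 = -605/56.
On [6, 8], s'(x) = b_2 + 2c_2·(x - 6) + 3d_2·(x - 6)² with b_2 = Δ_2 - h_2(2M_2 + M_3)/6 = -2/7, c_2 = M_2/2 = -65/16, d_2 = (M_3 - M_2)/(6h_2) = 331/224. So s'(6) = -2/7.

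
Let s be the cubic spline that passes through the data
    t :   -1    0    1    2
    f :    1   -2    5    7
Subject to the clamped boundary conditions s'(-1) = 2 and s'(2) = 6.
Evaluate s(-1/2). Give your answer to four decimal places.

With M_i denoting the second derivative at x_i, h_i = 1, 1, 1, and Δ_i = (y_(i+1) − y_i)/h_i = -3, 7, 2:
  1·M_0 + 4·M_1 + 1·M_2 = 6(Δ_1 - Δ_0) = 60
  1·M_1 + 4·M_2 + 1·M_3 = 6(Δ_2 - Δ_1) = -30
Clamped end conditions give two more equations: 2h_0·M_0 + h_0·M_1 = 6(Δ_0 - s'(-1)) = -30 and h_2·M_2 + 2h_2·M_3 = 6(s'(2) - Δ_2) = 24.
Solving: M_0 = -428/15, M_1 = 406/15, M_2 = -296/15, M_3 = 328/15.
On [-1, 0], s(t) = 1 + 2·(t + 1) - 214/15·(t + 1)² + 139/15·(t + 1)³.
With (t + 1) = 1/2: s(-1/2) = -49/120.

-0.4083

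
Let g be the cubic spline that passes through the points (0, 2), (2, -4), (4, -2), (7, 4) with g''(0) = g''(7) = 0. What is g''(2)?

3

With M_i denoting the second derivative at x_i, h_i = 2, 2, 3, and Δ_i = (y_(i+1) − y_i)/h_i = -3, 1, 2:
  2·M_0 + 8·M_1 + 2·M_2 = 6(Δ_1 - Δ_0) = 24
  2·M_1 + 10·M_2 + 3·M_3 = 6(Δ_2 - Δ_1) = 6
Natural end conditions: M_0 = M_3 = 0.
Solving: M_0 = 0, M_1 = 3, M_2 = 0, M_3 = 0.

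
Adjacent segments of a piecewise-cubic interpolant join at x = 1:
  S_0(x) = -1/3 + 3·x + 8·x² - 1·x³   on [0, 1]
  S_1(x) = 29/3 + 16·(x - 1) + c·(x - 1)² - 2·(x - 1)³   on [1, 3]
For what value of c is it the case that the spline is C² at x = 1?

5

S_0''(x) = 16 - 6·x, so S_0''(1) = 10. On the right, S_1''(1) = 2c, so c = 5.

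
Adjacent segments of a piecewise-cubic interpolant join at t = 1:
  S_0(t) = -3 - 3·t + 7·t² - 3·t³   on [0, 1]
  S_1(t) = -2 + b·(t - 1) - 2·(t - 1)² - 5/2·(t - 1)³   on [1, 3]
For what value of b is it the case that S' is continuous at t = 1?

S_0'(t) = -3 + 14·t - 9·t², so S_0'(1) = 2. On the right, S_1'(1) = b, so b = 2.

2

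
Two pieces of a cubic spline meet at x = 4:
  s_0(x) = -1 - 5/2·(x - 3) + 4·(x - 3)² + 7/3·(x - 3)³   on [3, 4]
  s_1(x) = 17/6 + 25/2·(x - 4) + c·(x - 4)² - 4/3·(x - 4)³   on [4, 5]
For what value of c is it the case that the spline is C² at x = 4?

s_0''(x) = 8 + 14·(x - 3), so s_0''(4) = 22. On the right, s_1''(4) = 2c, so c = 11.

11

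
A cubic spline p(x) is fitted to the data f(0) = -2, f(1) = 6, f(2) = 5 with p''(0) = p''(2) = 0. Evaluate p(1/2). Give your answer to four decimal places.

Write σ_i for p''(x_i). With h_i = 1, 1 and divided differences Δ_i = 8, -1, the continuity of p' gives the tridiagonal system
  1·σ_0 + 4·σ_1 + 1·σ_2 = 6(Δ_1 - Δ_0) = -54
Natural end conditions: σ_0 = σ_2 = 0.
Solving: σ_0 = 0, σ_1 = -27/2, σ_2 = 0.
On [0, 1], p(x) = -2 + 41/4·x + 0·x² - 9/4·x³.
With x = 1/2: p(1/2) = 91/32.

2.8438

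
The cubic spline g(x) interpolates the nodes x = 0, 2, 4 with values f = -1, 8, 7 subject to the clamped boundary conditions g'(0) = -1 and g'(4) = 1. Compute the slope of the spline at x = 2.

With m_i denoting the second derivative at x_i, h_i = 2, 2, and Δ_i = (y_(i+1) − y_i)/h_i = 9/2, -1/2:
  2·m_0 + 8·m_1 + 2·m_2 = 6(Δ_1 - Δ_0) = -30
Clamped end conditions give two more equations: 2h_0·m_0 + h_0·m_1 = 6(Δ_0 - g'(0)) = 33 and h_1·m_1 + 2h_1·m_2 = 6(g'(4) - Δ_1) = 9.
Hence m_0 = 25/2, m_1 = -17/2, m_2 = 13/2.
On [2, 4], g'(x) = b_1 + 2c_1·(x - 2) + 3d_1·(x - 2)² with b_1 = Δ_1 - h_1(2m_1 + m_2)/6 = 3, c_1 = m_1/2 = -17/4, d_1 = (m_2 - m_1)/(6h_1) = 5/4. So g'(2) = 3.

3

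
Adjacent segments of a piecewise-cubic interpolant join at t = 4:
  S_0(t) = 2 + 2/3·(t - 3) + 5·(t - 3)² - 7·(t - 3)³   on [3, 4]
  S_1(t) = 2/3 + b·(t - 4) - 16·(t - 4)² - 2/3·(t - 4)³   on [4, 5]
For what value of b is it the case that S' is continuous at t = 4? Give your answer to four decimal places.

-10.3333

S_0'(t) = 2/3 + 10·(t - 3) - 21·(t - 3)², so S_0'(4) = -31/3. On the right, S_1'(4) = b, so b = -31/3.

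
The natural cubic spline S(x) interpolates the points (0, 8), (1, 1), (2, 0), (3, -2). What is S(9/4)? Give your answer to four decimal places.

Let M_i = S''(x_i). Step sizes h_i = 1, 1, 1; slopes of the chords Δ_i = (y_(i+1) - y_i)/h_i = -7, -1, -2.
  1·M_0 + 4·M_1 + 1·M_2 = 6(Δ_1 - Δ_0) = 36
  1·M_1 + 4·M_2 + 1·M_3 = 6(Δ_2 - Δ_1) = -6
Natural end conditions: M_0 = M_3 = 0.
Hence M_0 = 0, M_1 = 10, M_2 = -4, M_3 = 0.
On [2, 3], S(x) = 0 - 2/3·(x - 2) - 2·(x - 2)² + 2/3·(x - 2)³.
With (x - 2) = 1/4: S(9/4) = -9/32.

-0.2813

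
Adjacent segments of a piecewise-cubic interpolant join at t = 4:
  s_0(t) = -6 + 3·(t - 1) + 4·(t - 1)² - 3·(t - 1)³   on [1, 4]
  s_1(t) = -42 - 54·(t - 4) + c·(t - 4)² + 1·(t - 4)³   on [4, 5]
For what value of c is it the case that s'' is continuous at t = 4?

-23

s_0''(t) = 8 - 18·(t - 1), so s_0''(4) = -46. On the right, s_1''(4) = 2c, so c = -23.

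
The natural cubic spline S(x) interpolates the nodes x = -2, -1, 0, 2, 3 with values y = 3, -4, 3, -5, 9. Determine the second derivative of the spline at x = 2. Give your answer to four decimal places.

26.0656

With M_i denoting the second derivative at x_i, h_i = 1, 1, 2, 1, and Δ_i = (y_(i+1) − y_i)/h_i = -7, 7, -4, 14:
  1·M_0 + 4·M_1 + 1·M_2 = 6(Δ_1 - Δ_0) = 84
  1·M_1 + 6·M_2 + 2·M_3 = 6(Δ_2 - Δ_1) = -66
  2·M_2 + 6·M_3 + 1·M_4 = 6(Δ_3 - Δ_2) = 108
Natural end conditions: M_0 = M_4 = 0.
Solving the tridiagonal system: M_0 = 0, M_1 = 1650/61, M_2 = -1476/61, M_3 = 1590/61, M_4 = 0.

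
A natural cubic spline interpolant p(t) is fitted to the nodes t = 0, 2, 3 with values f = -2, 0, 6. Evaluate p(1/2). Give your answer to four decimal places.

Write M_i for p''(x_i). With h_i = 2, 1 and divided differences Δ_i = 1, 6, the continuity of p' gives the tridiagonal system
  2·M_0 + 6·M_1 + 1·M_2 = 6(Δ_1 - Δ_0) = 30
Natural end conditions: M_0 = M_2 = 0.
Solving: M_0 = 0, M_1 = 5, M_2 = 0.
On [0, 2], p(t) = -2 - 2/3·t + 0·t² + 5/12·t³.
With t = 1/2: p(1/2) = -73/32.

-2.2813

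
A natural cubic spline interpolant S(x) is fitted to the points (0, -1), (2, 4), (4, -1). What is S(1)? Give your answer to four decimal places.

2.4375

With m_i denoting the second derivative at x_i, h_i = 2, 2, and Δ_i = (y_(i+1) − y_i)/h_i = 5/2, -5/2:
  2·m_0 + 8·m_1 + 2·m_2 = 6(Δ_1 - Δ_0) = -30
Natural end conditions: m_0 = m_2 = 0.
Hence m_0 = 0, m_1 = -15/4, m_2 = 0.
On [0, 2], S(x) = -1 + 15/4·x + 0·x² - 5/16·x³.
With x = 1: S(1) = 39/16.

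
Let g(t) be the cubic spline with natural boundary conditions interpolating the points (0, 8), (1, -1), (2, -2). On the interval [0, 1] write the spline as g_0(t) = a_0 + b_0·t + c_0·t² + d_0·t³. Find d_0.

2

Put M_i = g'' at the i-th knot. Here h = (1, 1) and Δ = (-9, -1), so the interior equations h_(i-1)·M_(i-1) + 2(h_(i-1)+h_i)·M_i + h_i·M_(i+1) = 6(Δ_i − Δ_(i-1)) read
  1·M_0 + 4·M_1 + 1·M_2 = 6(Δ_1 - Δ_0) = 48
Natural end conditions: M_0 = M_2 = 0.
Solving the tridiagonal system: M_0 = 0, M_1 = 12, M_2 = 0.
On [0, 1], with g_0(t) = a_0 + b_0·t + c_0·t² + d_0·t³: c_0 = M_0/2 = 0, d_0 = (M_1 - M_0)/(6h_0) = 2, b_0 = Δ_0 - h_0(2M_0 + M_1)/6 = -11.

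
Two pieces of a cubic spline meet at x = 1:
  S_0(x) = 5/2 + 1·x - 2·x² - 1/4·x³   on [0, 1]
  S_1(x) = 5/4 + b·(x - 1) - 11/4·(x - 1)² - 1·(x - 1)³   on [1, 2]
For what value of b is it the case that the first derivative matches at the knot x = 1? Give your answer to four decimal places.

-3.7500

S_0'(x) = 1 - 4·x - 3/4·x², so S_0'(1) = -15/4. On the right, S_1'(1) = b, so b = -15/4.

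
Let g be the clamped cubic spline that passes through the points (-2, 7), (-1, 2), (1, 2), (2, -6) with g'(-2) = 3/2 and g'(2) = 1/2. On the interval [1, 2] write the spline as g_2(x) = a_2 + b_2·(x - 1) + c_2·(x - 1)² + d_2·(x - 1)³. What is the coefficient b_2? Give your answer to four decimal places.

Write m_i for g''(x_i). With h_i = 1, 2, 1 and divided differences Δ_i = -5, 0, -8, the continuity of g' gives the tridiagonal system
  1·m_0 + 6·m_1 + 2·m_2 = 6(Δ_1 - Δ_0) = 30
  2·m_1 + 6·m_2 + 1·m_3 = 6(Δ_2 - Δ_1) = -48
Clamped end conditions give two more equations: 2h_0·m_0 + h_0·m_1 = 6(Δ_0 - g'(-2)) = -39 and h_2·m_2 + 2h_2·m_3 = 6(g'(2) - Δ_2) = 51.
Forward elimination and back-substitution give m_0 = -962/35, m_1 = 559/35, m_2 = -671/35, m_3 = 1228/35.
On [1, 2], with g_2(x) = a_2 + b_2·(x - 1) + c_2·(x - 1)² + d_2·(x - 1)³: c_2 = m_2/2 = -671/70, d_2 = (m_3 - m_2)/(6h_2) = 633/70, b_2 = Δ_2 - h_2(2m_2 + m_3)/6 = -261/35.

-7.4571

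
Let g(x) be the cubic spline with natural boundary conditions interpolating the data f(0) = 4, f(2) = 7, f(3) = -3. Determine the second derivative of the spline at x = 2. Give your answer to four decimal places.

-11.5000

Write M_i for g''(x_i). With h_i = 2, 1 and divided differences Δ_i = 3/2, -10, the continuity of g' gives the tridiagonal system
  2·M_0 + 6·M_1 + 1·M_2 = 6(Δ_1 - Δ_0) = -69
Natural end conditions: M_0 = M_2 = 0.
Forward elimination and back-substitution give M_0 = 0, M_1 = -23/2, M_2 = 0.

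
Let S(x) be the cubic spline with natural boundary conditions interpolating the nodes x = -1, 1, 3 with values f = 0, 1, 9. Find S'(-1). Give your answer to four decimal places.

-0.3750

With σ_i denoting the second derivative at x_i, h_i = 2, 2, and Δ_i = (y_(i+1) − y_i)/h_i = 1/2, 4:
  2·σ_0 + 8·σ_1 + 2·σ_2 = 6(Δ_1 - Δ_0) = 21
Natural end conditions: σ_0 = σ_2 = 0.
Solving: σ_0 = 0, σ_1 = 21/8, σ_2 = 0.
On [-1, 1], S'(x) = b_0 + 2c_0·(x + 1) + 3d_0·(x + 1)² with b_0 = Δ_0 - h_0(2σ_0 + σ_1)/6 = -3/8, c_0 = σ_0/2 = 0, d_0 = (σ_1 - σ_0)/(6h_0) = 7/32. So S'(-1) = -3/8.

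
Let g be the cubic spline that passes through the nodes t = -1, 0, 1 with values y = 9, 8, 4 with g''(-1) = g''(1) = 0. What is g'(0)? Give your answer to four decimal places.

With m_i denoting the second derivative at x_i, h_i = 1, 1, and Δ_i = (y_(i+1) − y_i)/h_i = -1, -4:
  1·m_0 + 4·m_1 + 1·m_2 = 6(Δ_1 - Δ_0) = -18
Natural end conditions: m_0 = m_2 = 0.
Hence m_0 = 0, m_1 = -9/2, m_2 = 0.
On [0, 1], g'(t) = b_1 + 2c_1·t + 3d_1·t² with b_1 = Δ_1 - h_1(2m_1 + m_2)/6 = -5/2, c_1 = m_1/2 = -9/4, d_1 = (m_2 - m_1)/(6h_1) = 3/4. So g'(0) = -5/2.

-2.5000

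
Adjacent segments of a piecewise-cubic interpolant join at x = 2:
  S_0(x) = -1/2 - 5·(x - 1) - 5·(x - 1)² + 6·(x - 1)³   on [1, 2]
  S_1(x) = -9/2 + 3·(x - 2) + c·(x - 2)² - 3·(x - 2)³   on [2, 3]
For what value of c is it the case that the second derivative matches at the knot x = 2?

13

S_0''(x) = -10 + 36·(x - 1), so S_0''(2) = 26. On the right, S_1''(2) = 2c, so c = 13.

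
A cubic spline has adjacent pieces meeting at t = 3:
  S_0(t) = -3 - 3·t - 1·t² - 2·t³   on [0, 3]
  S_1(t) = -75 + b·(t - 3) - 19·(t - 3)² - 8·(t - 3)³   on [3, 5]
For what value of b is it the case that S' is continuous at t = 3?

S_0'(t) = -3 - 2·t - 6·t², so S_0'(3) = -63. On the right, S_1'(3) = b, so b = -63.

-63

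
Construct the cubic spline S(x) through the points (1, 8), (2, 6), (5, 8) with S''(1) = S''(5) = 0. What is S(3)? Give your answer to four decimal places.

5.5556

Put M_i = S'' at the i-th knot. Here h = (1, 3) and Δ = (-2, 2/3), so the interior equations h_(i-1)·M_(i-1) + 2(h_(i-1)+h_i)·M_i + h_i·M_(i+1) = 6(Δ_i − Δ_(i-1)) read
  1·M_0 + 8·M_1 + 3·M_2 = 6(Δ_1 - Δ_0) = 16
Natural end conditions: M_0 = M_2 = 0.
Solving the tridiagonal system: M_0 = 0, M_1 = 2, M_2 = 0.
On [2, 5], S(x) = 6 - 4/3·(x - 2) + 1·(x - 2)² - 1/9·(x - 2)³.
With (x - 2) = 1: S(3) = 50/9.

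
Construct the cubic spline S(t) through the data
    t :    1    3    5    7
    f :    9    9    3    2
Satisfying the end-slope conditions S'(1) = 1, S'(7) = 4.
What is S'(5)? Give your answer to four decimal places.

With M_i denoting the second derivative at x_i, h_i = 2, 2, 2, and Δ_i = (y_(i+1) − y_i)/h_i = 0, -3, -1/2:
  2·M_0 + 8·M_1 + 2·M_2 = 6(Δ_1 - Δ_0) = -18
  2·M_1 + 8·M_2 + 2·M_3 = 6(Δ_2 - Δ_1) = 15
Clamped end conditions give two more equations: 2h_0·M_0 + h_0·M_1 = 6(Δ_0 - S'(1)) = -6 and h_2·M_2 + 2h_2·M_3 = 6(S'(7) - Δ_2) = 27.
Forward elimination and back-substitution give M_0 = -3/10, M_1 = -12/5, M_2 = 9/10, M_3 = 63/10.
On [5, 7], S'(t) = b_2 + 2c_2·(t - 5) + 3d_2·(t - 5)² with b_2 = Δ_2 - h_2(2M_2 + M_3)/6 = -16/5, c_2 = M_2/2 = 9/20, d_2 = (M_3 - M_2)/(6h_2) = 9/20. So S'(5) = -16/5.

-3.2000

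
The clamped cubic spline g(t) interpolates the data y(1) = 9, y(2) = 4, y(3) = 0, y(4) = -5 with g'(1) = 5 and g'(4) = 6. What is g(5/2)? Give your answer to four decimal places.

2.0417

With M_i denoting the second derivative at x_i, h_i = 1, 1, 1, and Δ_i = (y_(i+1) − y_i)/h_i = -5, -4, -5:
  1·M_0 + 4·M_1 + 1·M_2 = 6(Δ_1 - Δ_0) = 6
  1·M_1 + 4·M_2 + 1·M_3 = 6(Δ_2 - Δ_1) = -6
Clamped end conditions give two more equations: 2h_0·M_0 + h_0·M_1 = 6(Δ_0 - g'(1)) = -60 and h_2·M_2 + 2h_2·M_3 = 6(g'(4) - Δ_2) = 66.
Hence M_0 = -112/3, M_1 = 44/3, M_2 = -46/3, M_3 = 122/3.
On [2, 3], g(t) = 4 - 19/3·(t - 2) + 22/3·(t - 2)² - 5·(t - 2)³.
With (t - 2) = 1/2: g(5/2) = 49/24.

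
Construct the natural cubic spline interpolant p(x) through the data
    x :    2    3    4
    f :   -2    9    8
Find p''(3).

-18

Let σ_i = p''(x_i). Step sizes h_i = 1, 1; slopes of the chords Δ_i = (y_(i+1) - y_i)/h_i = 11, -1.
  1·σ_0 + 4·σ_1 + 1·σ_2 = 6(Δ_1 - Δ_0) = -72
Natural end conditions: σ_0 = σ_2 = 0.
Forward elimination and back-substitution give σ_0 = 0, σ_1 = -18, σ_2 = 0.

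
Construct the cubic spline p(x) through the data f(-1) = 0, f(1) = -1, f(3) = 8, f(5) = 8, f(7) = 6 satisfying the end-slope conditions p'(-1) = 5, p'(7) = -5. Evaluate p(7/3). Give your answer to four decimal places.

4.8545

With m_i denoting the second derivative at x_i, h_i = 2, 2, 2, 2, and Δ_i = (y_(i+1) − y_i)/h_i = -1/2, 9/2, 0, -1:
  2·m_0 + 8·m_1 + 2·m_2 = 6(Δ_1 - Δ_0) = 30
  2·m_1 + 8·m_2 + 2·m_3 = 6(Δ_2 - Δ_1) = -27
  2·m_2 + 8·m_3 + 2·m_4 = 6(Δ_3 - Δ_2) = -6
Clamped end conditions give two more equations: 2h_0·m_0 + h_0·m_1 = 6(Δ_0 - p'(-1)) = -33 and h_3·m_3 + 2h_3·m_4 = 6(p'(7) - Δ_3) = -24.
Forward elimination and back-substitution give m_0 = -697/56, m_1 = 235/28, m_2 = -49/8, m_3 = 73/28, m_4 = -409/56.
On [1, 3], p(x) = -1 + 53/56·(x - 1) + 235/56·(x - 1)² - 271/224·(x - 1)³.
With (x - 1) = 4/3: p(7/3) = 1835/378.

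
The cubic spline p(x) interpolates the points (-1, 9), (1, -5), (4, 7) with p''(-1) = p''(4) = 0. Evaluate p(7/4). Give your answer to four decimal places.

-5.2484

Let M_i = p''(x_i). Step sizes h_i = 2, 3; slopes of the chords Δ_i = (y_(i+1) - y_i)/h_i = -7, 4.
  2·M_0 + 10·M_1 + 3·M_2 = 6(Δ_1 - Δ_0) = 66
Natural end conditions: M_0 = M_2 = 0.
Solving: M_0 = 0, M_1 = 33/5, M_2 = 0.
On [1, 4], p(x) = -5 - 13/5·(x - 1) + 33/10·(x - 1)² - 11/30·(x - 1)³.
With (x - 1) = 3/4: p(7/4) = -3359/640.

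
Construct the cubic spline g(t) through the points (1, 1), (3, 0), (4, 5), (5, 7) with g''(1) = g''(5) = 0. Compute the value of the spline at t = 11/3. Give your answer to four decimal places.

3.3897

With M_i denoting the second derivative at x_i, h_i = 2, 1, 1, and Δ_i = (y_(i+1) − y_i)/h_i = -1/2, 5, 2:
  2·M_0 + 6·M_1 + 1·M_2 = 6(Δ_1 - Δ_0) = 33
  1·M_1 + 4·M_2 + 1·M_3 = 6(Δ_2 - Δ_1) = -18
Natural end conditions: M_0 = M_3 = 0.
Forward elimination and back-substitution give M_0 = 0, M_1 = 150/23, M_2 = -141/23, M_3 = 0.
On [3, 4], g(t) = 0 + 177/46·(t - 3) + 75/23·(t - 3)² - 97/46·(t - 3)³.
With (t - 3) = 2/3: g(11/3) = 2105/621.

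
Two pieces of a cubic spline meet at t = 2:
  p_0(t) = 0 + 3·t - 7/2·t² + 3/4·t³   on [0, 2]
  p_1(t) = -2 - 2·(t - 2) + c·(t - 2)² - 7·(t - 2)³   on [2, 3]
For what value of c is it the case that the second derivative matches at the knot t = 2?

p_0''(t) = -7 + 9/2·t, so p_0''(2) = 2. On the right, p_1''(2) = 2c, so c = 1.

1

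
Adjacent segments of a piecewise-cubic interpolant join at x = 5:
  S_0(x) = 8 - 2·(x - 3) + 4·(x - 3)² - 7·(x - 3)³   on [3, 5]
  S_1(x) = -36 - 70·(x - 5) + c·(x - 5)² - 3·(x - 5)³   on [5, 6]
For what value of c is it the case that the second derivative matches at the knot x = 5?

-38

S_0''(x) = 8 - 42·(x - 3), so S_0''(5) = -76. On the right, S_1''(5) = 2c, so c = -38.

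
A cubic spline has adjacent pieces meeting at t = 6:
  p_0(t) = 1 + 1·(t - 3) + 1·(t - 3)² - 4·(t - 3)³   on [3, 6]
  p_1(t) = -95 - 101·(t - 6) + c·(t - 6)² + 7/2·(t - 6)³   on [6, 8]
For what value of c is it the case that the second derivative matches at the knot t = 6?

-35

p_0''(t) = 2 - 24·(t - 3), so p_0''(6) = -70. On the right, p_1''(6) = 2c, so c = -35.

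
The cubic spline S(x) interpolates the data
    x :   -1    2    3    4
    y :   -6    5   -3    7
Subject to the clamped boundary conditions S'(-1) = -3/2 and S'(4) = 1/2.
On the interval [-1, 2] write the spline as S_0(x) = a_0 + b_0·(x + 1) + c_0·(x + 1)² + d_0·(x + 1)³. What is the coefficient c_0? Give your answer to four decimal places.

Let M_i = S''(x_i). Step sizes h_i = 3, 1, 1; slopes of the chords Δ_i = (y_(i+1) - y_i)/h_i = 11/3, -8, 10.
  3·M_0 + 8·M_1 + 1·M_2 = 6(Δ_1 - Δ_0) = -70
  1·M_1 + 4·M_2 + 1·M_3 = 6(Δ_2 - Δ_1) = 108
Clamped end conditions give two more equations: 2h_0·M_0 + h_0·M_1 = 6(Δ_0 - S'(-1)) = 31 and h_2·M_2 + 2h_2·M_3 = 6(S'(4) - Δ_2) = -57.
Solving: M_0 = 1321/87, M_1 = -581/29, M_2 = 1297/29, M_3 = -1475/29.
On [-1, 2], with S_0(x) = a_0 + b_0·(x + 1) + c_0·(x + 1)² + d_0·(x + 1)³: c_0 = M_0/2 = 1321/174, d_0 = (M_1 - M_0)/(6h_0) = -1532/783, b_0 = Δ_0 - h_0(2M_0 + M_1)/6 = -3/2.

7.5920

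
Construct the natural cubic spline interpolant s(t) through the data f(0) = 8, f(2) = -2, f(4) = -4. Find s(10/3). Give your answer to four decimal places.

-3.9259

Put M_i = s'' at the i-th knot. Here h = (2, 2) and Δ = (-5, -1), so the interior equations h_(i-1)·M_(i-1) + 2(h_(i-1)+h_i)·M_i + h_i·M_(i+1) = 6(Δ_i − Δ_(i-1)) read
  2·M_0 + 8·M_1 + 2·M_2 = 6(Δ_1 - Δ_0) = 24
Natural end conditions: M_0 = M_2 = 0.
Solving the tridiagonal system: M_0 = 0, M_1 = 3, M_2 = 0.
On [2, 4], s(t) = -2 - 3·(t - 2) + 3/2·(t - 2)² - 1/4·(t - 2)³.
With (t - 2) = 4/3: s(10/3) = -106/27.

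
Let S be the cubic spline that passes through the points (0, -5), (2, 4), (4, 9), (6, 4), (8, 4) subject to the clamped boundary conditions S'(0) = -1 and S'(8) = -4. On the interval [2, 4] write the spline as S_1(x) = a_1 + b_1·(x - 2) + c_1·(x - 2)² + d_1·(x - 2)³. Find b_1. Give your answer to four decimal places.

5.8304

Write M_i for S''(x_i). With h_i = 2, 2, 2, 2 and divided differences Δ_i = 9/2, 5/2, -5/2, 0, the continuity of S' gives the tridiagonal system
  2·M_0 + 8·M_1 + 2·M_2 = 6(Δ_1 - Δ_0) = -12
  2·M_1 + 8·M_2 + 2·M_3 = 6(Δ_2 - Δ_1) = -30
  2·M_2 + 8·M_3 + 2·M_4 = 6(Δ_3 - Δ_2) = 15
Clamped end conditions give two more equations: 2h_0·M_0 + h_0·M_1 = 6(Δ_0 - S'(0)) = 33 and h_3·M_3 + 2h_3·M_4 = 6(S'(8) - Δ_3) = -24.
Solving: M_0 = 1083/112, M_1 = -159/56, M_2 = -69/16, M_3 = 285/56, M_4 = -957/112.
On [2, 4], with S_1(x) = a_1 + b_1·(x - 2) + c_1·(x - 2)² + d_1·(x - 2)³: c_1 = M_1/2 = -159/112, d_1 = (M_2 - M_1)/(6h_1) = -55/448, b_1 = Δ_1 - h_1(2M_1 + M_2)/6 = 653/112.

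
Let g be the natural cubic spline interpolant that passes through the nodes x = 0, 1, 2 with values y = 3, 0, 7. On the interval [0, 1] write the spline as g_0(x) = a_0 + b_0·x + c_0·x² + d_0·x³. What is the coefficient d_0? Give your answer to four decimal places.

Put M_i = g'' at the i-th knot. Here h = (1, 1) and Δ = (-3, 7), so the interior equations h_(i-1)·M_(i-1) + 2(h_(i-1)+h_i)·M_i + h_i·M_(i+1) = 6(Δ_i − Δ_(i-1)) read
  1·M_0 + 4·M_1 + 1·M_2 = 6(Δ_1 - Δ_0) = 60
Natural end conditions: M_0 = M_2 = 0.
Solving: M_0 = 0, M_1 = 15, M_2 = 0.
On [0, 1], with g_0(x) = a_0 + b_0·x + c_0·x² + d_0·x³: c_0 = M_0/2 = 0, d_0 = (M_1 - M_0)/(6h_0) = 5/2, b_0 = Δ_0 - h_0(2M_0 + M_1)/6 = -11/2.

2.5000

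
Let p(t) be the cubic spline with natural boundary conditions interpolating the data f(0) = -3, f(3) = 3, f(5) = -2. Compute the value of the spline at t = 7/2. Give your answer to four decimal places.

With M_i denoting the second derivative at x_i, h_i = 3, 2, and Δ_i = (y_(i+1) − y_i)/h_i = 2, -5/2:
  3·M_0 + 10·M_1 + 2·M_2 = 6(Δ_1 - Δ_0) = -27
Natural end conditions: M_0 = M_2 = 0.
Solving the tridiagonal system: M_0 = 0, M_1 = -27/10, M_2 = 0.
On [3, 5], p(t) = 3 - 7/10·(t - 3) - 27/20·(t - 3)² + 9/40·(t - 3)³.
With (t - 3) = 1/2: p(7/2) = 749/320.

2.3406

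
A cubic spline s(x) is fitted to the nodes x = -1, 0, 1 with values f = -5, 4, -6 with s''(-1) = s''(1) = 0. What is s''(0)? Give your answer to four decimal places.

Put m_i = s'' at the i-th knot. Here h = (1, 1) and Δ = (9, -10), so the interior equations h_(i-1)·m_(i-1) + 2(h_(i-1)+h_i)·m_i + h_i·m_(i+1) = 6(Δ_i − Δ_(i-1)) read
  1·m_0 + 4·m_1 + 1·m_2 = 6(Δ_1 - Δ_0) = -114
Natural end conditions: m_0 = m_2 = 0.
Hence m_0 = 0, m_1 = -57/2, m_2 = 0.

-28.5000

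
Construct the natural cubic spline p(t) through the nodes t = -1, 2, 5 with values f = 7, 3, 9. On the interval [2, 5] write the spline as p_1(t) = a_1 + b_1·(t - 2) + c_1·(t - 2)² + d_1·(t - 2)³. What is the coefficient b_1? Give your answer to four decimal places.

0.3333

Write σ_i for p''(x_i). With h_i = 3, 3 and divided differences Δ_i = -4/3, 2, the continuity of p' gives the tridiagonal system
  3·σ_0 + 12·σ_1 + 3·σ_2 = 6(Δ_1 - Δ_0) = 20
Natural end conditions: σ_0 = σ_2 = 0.
Solving the tridiagonal system: σ_0 = 0, σ_1 = 5/3, σ_2 = 0.
On [2, 5], with p_1(t) = a_1 + b_1·(t - 2) + c_1·(t - 2)² + d_1·(t - 2)³: c_1 = σ_1/2 = 5/6, d_1 = (σ_2 - σ_1)/(6h_1) = -5/54, b_1 = Δ_1 - h_1(2σ_1 + σ_2)/6 = 1/3.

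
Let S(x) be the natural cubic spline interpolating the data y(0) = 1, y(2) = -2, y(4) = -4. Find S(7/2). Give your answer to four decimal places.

Let M_i = S''(x_i). Step sizes h_i = 2, 2; slopes of the chords Δ_i = (y_(i+1) - y_i)/h_i = -3/2, -1.
  2·M_0 + 8·M_1 + 2·M_2 = 6(Δ_1 - Δ_0) = 3
Natural end conditions: M_0 = M_2 = 0.
Solving: M_0 = 0, M_1 = 3/8, M_2 = 0.
On [2, 4], S(x) = -2 - 5/4·(x - 2) + 3/16·(x - 2)² - 1/32·(x - 2)³.
With (x - 2) = 3/2: S(7/2) = -911/256.

-3.5586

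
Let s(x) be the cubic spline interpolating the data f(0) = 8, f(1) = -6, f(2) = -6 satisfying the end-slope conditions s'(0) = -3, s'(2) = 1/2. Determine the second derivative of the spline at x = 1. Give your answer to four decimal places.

38.5000

Put M_i = s'' at the i-th knot. Here h = (1, 1) and Δ = (-14, 0), so the interior equations h_(i-1)·M_(i-1) + 2(h_(i-1)+h_i)·M_i + h_i·M_(i+1) = 6(Δ_i − Δ_(i-1)) read
  1·M_0 + 4·M_1 + 1·M_2 = 6(Δ_1 - Δ_0) = 84
Clamped end conditions give two more equations: 2h_0·M_0 + h_0·M_1 = 6(Δ_0 - s'(0)) = -66 and h_1·M_1 + 2h_1·M_2 = 6(s'(2) - Δ_1) = 3.
Forward elimination and back-substitution give M_0 = -209/4, M_1 = 77/2, M_2 = -71/4.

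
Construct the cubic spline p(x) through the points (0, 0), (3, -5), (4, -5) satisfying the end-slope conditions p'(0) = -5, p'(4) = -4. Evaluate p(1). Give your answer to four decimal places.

Let M_i = p''(x_i). Step sizes h_i = 3, 1; slopes of the chords Δ_i = (y_(i+1) - y_i)/h_i = -5/3, 0.
  3·M_0 + 8·M_1 + 1·M_2 = 6(Δ_1 - Δ_0) = 10
Clamped end conditions give two more equations: 2h_0·M_0 + h_0·M_1 = 6(Δ_0 - p'(0)) = 20 and h_1·M_1 + 2h_1·M_2 = 6(p'(4) - Δ_1) = -24.
Forward elimination and back-substitution give M_0 = 7/3, M_1 = 2, M_2 = -13.
On [0, 3], p(x) = 0 - 5·x + 7/6·x² - 1/54·x³.
With x = 1: p(1) = -104/27.

-3.8519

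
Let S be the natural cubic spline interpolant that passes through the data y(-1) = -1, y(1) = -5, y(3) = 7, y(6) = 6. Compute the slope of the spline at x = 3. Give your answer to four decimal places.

4.9298

With M_i denoting the second derivative at x_i, h_i = 2, 2, 3, and Δ_i = (y_(i+1) − y_i)/h_i = -2, 6, -1/3:
  2·M_0 + 8·M_1 + 2·M_2 = 6(Δ_1 - Δ_0) = 48
  2·M_1 + 10·M_2 + 3·M_3 = 6(Δ_2 - Δ_1) = -38
Natural end conditions: M_0 = M_3 = 0.
Solving the tridiagonal system: M_0 = 0, M_1 = 139/19, M_2 = -100/19, M_3 = 0.
On [3, 6], S'(x) = b_2 + 2c_2·(x - 3) + 3d_2·(x - 3)² with b_2 = Δ_2 - h_2(2M_2 + M_3)/6 = 281/57, c_2 = M_2/2 = -50/19, d_2 = (M_3 - M_2)/(6h_2) = 50/171. So S'(3) = 281/57.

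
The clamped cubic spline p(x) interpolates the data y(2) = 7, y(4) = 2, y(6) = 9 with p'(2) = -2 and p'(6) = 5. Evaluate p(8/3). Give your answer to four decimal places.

5.1111

Let M_i = p''(x_i). Step sizes h_i = 2, 2; slopes of the chords Δ_i = (y_(i+1) - y_i)/h_i = -5/2, 7/2.
  2·M_0 + 8·M_1 + 2·M_2 = 6(Δ_1 - Δ_0) = 36
Clamped end conditions give two more equations: 2h_0·M_0 + h_0·M_1 = 6(Δ_0 - p'(2)) = -3 and h_1·M_1 + 2h_1·M_2 = 6(p'(6) - Δ_1) = 9.
Solving: M_0 = -7/2, M_1 = 11/2, M_2 = -1/2.
On [2, 4], p(x) = 7 - 2·(x - 2) - 7/4·(x - 2)² + 3/4·(x - 2)³.
With (x - 2) = 2/3: p(8/3) = 46/9.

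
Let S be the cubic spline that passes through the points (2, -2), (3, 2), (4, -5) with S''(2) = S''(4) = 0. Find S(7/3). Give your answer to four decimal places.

With m_i denoting the second derivative at x_i, h_i = 1, 1, and Δ_i = (y_(i+1) − y_i)/h_i = 4, -7:
  1·m_0 + 4·m_1 + 1·m_2 = 6(Δ_1 - Δ_0) = -66
Natural end conditions: m_0 = m_2 = 0.
Solving the tridiagonal system: m_0 = 0, m_1 = -33/2, m_2 = 0.
On [2, 3], S(x) = -2 + 27/4·(x - 2) + 0·(x - 2)² - 11/4·(x - 2)³.
With (x - 2) = 1/3: S(7/3) = 4/27.

0.1481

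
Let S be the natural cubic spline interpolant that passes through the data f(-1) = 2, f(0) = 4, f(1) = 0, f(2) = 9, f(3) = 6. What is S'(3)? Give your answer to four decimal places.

Write σ_i for S''(x_i). With h_i = 1, 1, 1, 1 and divided differences Δ_i = 2, -4, 9, -3, the continuity of S' gives the tridiagonal system
  1·σ_0 + 4·σ_1 + 1·σ_2 = 6(Δ_1 - Δ_0) = -36
  1·σ_1 + 4·σ_2 + 1·σ_3 = 6(Δ_2 - Δ_1) = 78
  1·σ_2 + 4·σ_3 + 1·σ_4 = 6(Δ_3 - Δ_2) = -72
Natural end conditions: σ_0 = σ_4 = 0.
Solving: σ_0 = 0, σ_1 = -33/2, σ_2 = 30, σ_3 = -51/2, σ_4 = 0.
On [2, 3], S'(x) = b_3 + 2c_3·(x - 2) + 3d_3·(x - 2)² with b_3 = Δ_3 - h_3(2σ_3 + σ_4)/6 = 11/2, c_3 = σ_3/2 = -51/4, d_3 = (σ_4 - σ_3)/(6h_3) = 17/4. So S'(3) = -29/4.

-7.2500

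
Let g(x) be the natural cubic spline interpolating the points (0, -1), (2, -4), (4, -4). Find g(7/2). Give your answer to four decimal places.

With m_i denoting the second derivative at x_i, h_i = 2, 2, and Δ_i = (y_(i+1) − y_i)/h_i = -3/2, 0:
  2·m_0 + 8·m_1 + 2·m_2 = 6(Δ_1 - Δ_0) = 9
Natural end conditions: m_0 = m_2 = 0.
Solving: m_0 = 0, m_1 = 9/8, m_2 = 0.
On [2, 4], g(x) = -4 - 3/4·(x - 2) + 9/16·(x - 2)² - 3/32·(x - 2)³.
With (x - 2) = 3/2: g(7/2) = -1069/256.

-4.1758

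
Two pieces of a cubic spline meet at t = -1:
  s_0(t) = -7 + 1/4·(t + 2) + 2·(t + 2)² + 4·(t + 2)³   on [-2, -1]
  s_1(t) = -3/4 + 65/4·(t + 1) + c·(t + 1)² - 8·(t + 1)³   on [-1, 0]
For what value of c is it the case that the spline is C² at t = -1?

14

s_0''(t) = 4 + 24·(t + 2), so s_0''(-1) = 28. On the right, s_1''(-1) = 2c, so c = 14.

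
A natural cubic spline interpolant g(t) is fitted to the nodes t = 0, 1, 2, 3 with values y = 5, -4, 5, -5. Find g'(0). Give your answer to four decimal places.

-15.0667

With m_i denoting the second derivative at x_i, h_i = 1, 1, 1, and Δ_i = (y_(i+1) − y_i)/h_i = -9, 9, -10:
  1·m_0 + 4·m_1 + 1·m_2 = 6(Δ_1 - Δ_0) = 108
  1·m_1 + 4·m_2 + 1·m_3 = 6(Δ_2 - Δ_1) = -114
Natural end conditions: m_0 = m_3 = 0.
Hence m_0 = 0, m_1 = 182/5, m_2 = -188/5, m_3 = 0.
On [0, 1], g'(t) = b_0 + 2c_0·t + 3d_0·t² with b_0 = Δ_0 - h_0(2m_0 + m_1)/6 = -226/15, c_0 = m_0/2 = 0, d_0 = (m_1 - m_0)/(6h_0) = 91/15. So g'(0) = -226/15.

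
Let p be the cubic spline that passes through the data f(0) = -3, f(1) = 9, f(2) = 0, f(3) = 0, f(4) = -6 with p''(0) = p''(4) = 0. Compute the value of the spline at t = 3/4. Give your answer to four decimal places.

8.0918

Put m_i = p'' at the i-th knot. Here h = (1, 1, 1, 1) and Δ = (12, -9, 0, -6), so the interior equations h_(i-1)·m_(i-1) + 2(h_(i-1)+h_i)·m_i + h_i·m_(i+1) = 6(Δ_i − Δ_(i-1)) read
  1·m_0 + 4·m_1 + 1·m_2 = 6(Δ_1 - Δ_0) = -126
  1·m_1 + 4·m_2 + 1·m_3 = 6(Δ_2 - Δ_1) = 54
  1·m_2 + 4·m_3 + 1·m_4 = 6(Δ_3 - Δ_2) = -36
Natural end conditions: m_0 = m_4 = 0.
Solving: m_0 = 0, m_1 = -153/4, m_2 = 27, m_3 = -63/4, m_4 = 0.
On [0, 1], p(t) = -3 + 147/8·t + 0·t² - 51/8·t³.
With t = 3/4: p(3/4) = 4143/512.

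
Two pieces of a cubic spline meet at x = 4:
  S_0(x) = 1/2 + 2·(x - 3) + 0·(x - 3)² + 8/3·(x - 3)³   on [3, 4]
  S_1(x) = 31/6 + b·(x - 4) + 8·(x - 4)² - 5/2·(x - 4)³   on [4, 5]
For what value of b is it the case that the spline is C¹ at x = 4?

10

S_0'(x) = 2 + 0·(x - 3) + 8·(x - 3)², so S_0'(4) = 10. On the right, S_1'(4) = b, so b = 10.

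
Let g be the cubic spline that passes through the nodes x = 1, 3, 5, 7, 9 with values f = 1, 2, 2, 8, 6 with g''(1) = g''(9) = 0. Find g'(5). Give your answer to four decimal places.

1.9375

With m_i denoting the second derivative at x_i, h_i = 2, 2, 2, 2, and Δ_i = (y_(i+1) − y_i)/h_i = 1/2, 0, 3, -1:
  2·m_0 + 8·m_1 + 2·m_2 = 6(Δ_1 - Δ_0) = -3
  2·m_1 + 8·m_2 + 2·m_3 = 6(Δ_2 - Δ_1) = 18
  2·m_2 + 8·m_3 + 2·m_4 = 6(Δ_3 - Δ_2) = -24
Natural end conditions: m_0 = m_4 = 0.
Forward elimination and back-substitution give m_0 = 0, m_1 = -141/112, m_2 = 99/28, m_3 = -435/112, m_4 = 0.
On [5, 7], g'(x) = b_2 + 2c_2·(x - 5) + 3d_2·(x - 5)² with b_2 = Δ_2 - h_2(2m_2 + m_3)/6 = 31/16, c_2 = m_2/2 = 99/56, d_2 = (m_3 - m_2)/(6h_2) = -277/448. So g'(5) = 31/16.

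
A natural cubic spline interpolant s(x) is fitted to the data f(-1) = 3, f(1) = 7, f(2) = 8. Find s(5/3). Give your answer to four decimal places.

7.7160

Let m_i = s''(x_i). Step sizes h_i = 2, 1; slopes of the chords Δ_i = (y_(i+1) - y_i)/h_i = 2, 1.
  2·m_0 + 6·m_1 + 1·m_2 = 6(Δ_1 - Δ_0) = -6
Natural end conditions: m_0 = m_2 = 0.
Solving: m_0 = 0, m_1 = -1, m_2 = 0.
On [1, 2], s(x) = 7 + 4/3·(x - 1) - 1/2·(x - 1)² + 1/6·(x - 1)³.
With (x - 1) = 2/3: s(5/3) = 625/81.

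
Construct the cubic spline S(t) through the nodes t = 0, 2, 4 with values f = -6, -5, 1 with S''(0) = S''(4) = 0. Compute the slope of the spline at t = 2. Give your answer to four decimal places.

1.7500

Write M_i for S''(x_i). With h_i = 2, 2 and divided differences Δ_i = 1/2, 3, the continuity of S' gives the tridiagonal system
  2·M_0 + 8·M_1 + 2·M_2 = 6(Δ_1 - Δ_0) = 15
Natural end conditions: M_0 = M_2 = 0.
Hence M_0 = 0, M_1 = 15/8, M_2 = 0.
On [2, 4], S'(t) = b_1 + 2c_1·(t - 2) + 3d_1·(t - 2)² with b_1 = Δ_1 - h_1(2M_1 + M_2)/6 = 7/4, c_1 = M_1/2 = 15/16, d_1 = (M_2 - M_1)/(6h_1) = -5/32. So S'(2) = 7/4.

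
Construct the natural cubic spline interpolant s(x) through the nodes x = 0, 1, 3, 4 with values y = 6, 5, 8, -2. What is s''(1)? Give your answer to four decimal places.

7.1250

Write M_i for s''(x_i). With h_i = 1, 2, 1 and divided differences Δ_i = -1, 3/2, -10, the continuity of s' gives the tridiagonal system
  1·M_0 + 6·M_1 + 2·M_2 = 6(Δ_1 - Δ_0) = 15
  2·M_1 + 6·M_2 + 1·M_3 = 6(Δ_2 - Δ_1) = -69
Natural end conditions: M_0 = M_3 = 0.
Hence M_0 = 0, M_1 = 57/8, M_2 = -111/8, M_3 = 0.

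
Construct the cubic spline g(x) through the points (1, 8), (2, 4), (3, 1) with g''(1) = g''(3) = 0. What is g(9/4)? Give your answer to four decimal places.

With m_i denoting the second derivative at x_i, h_i = 1, 1, and Δ_i = (y_(i+1) − y_i)/h_i = -4, -3:
  1·m_0 + 4·m_1 + 1·m_2 = 6(Δ_1 - Δ_0) = 6
Natural end conditions: m_0 = m_2 = 0.
Solving: m_0 = 0, m_1 = 3/2, m_2 = 0.
On [2, 3], g(x) = 4 - 7/2·(x - 2) + 3/4·(x - 2)² - 1/4·(x - 2)³.
With (x - 2) = 1/4: g(9/4) = 811/256.

3.1680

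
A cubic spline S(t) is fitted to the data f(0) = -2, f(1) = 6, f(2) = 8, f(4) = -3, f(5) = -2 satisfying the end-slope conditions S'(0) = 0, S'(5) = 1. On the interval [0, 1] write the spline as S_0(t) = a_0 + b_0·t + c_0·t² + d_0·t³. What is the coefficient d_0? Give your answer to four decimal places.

-7.6836

Write M_i for S''(x_i). With h_i = 1, 1, 2, 1 and divided differences Δ_i = 8, 2, -11/2, 1, the continuity of S' gives the tridiagonal system
  1·M_0 + 4·M_1 + 1·M_2 = 6(Δ_1 - Δ_0) = -36
  1·M_1 + 6·M_2 + 2·M_3 = 6(Δ_2 - Δ_1) = -45
  2·M_2 + 6·M_3 + 1·M_4 = 6(Δ_3 - Δ_2) = 39
Clamped end conditions give two more equations: 2h_0·M_0 + h_0·M_1 = 6(Δ_0 - S'(0)) = 48 and h_3·M_3 + 2h_3·M_4 = 6(S'(5) - Δ_3) = 0.
Solving: M_0 = 4015/128, M_1 = -943/64, M_2 = -1079/128, M_3 = 325/32, M_4 = -325/64.
On [0, 1], with S_0(t) = a_0 + b_0·t + c_0·t² + d_0·t³: c_0 = M_0/2 = 4015/256, d_0 = (M_1 - M_0)/(6h_0) = -1967/256, b_0 = Δ_0 - h_0(2M_0 + M_1)/6 = 0.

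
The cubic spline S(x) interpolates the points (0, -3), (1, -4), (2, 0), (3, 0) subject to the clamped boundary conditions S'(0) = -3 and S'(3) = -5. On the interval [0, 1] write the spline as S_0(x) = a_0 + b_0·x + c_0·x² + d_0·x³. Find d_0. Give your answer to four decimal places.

With σ_i denoting the second derivative at x_i, h_i = 1, 1, 1, and Δ_i = (y_(i+1) − y_i)/h_i = -1, 4, 0:
  1·σ_0 + 4·σ_1 + 1·σ_2 = 6(Δ_1 - Δ_0) = 30
  1·σ_1 + 4·σ_2 + 1·σ_3 = 6(Δ_2 - Δ_1) = -24
Clamped end conditions give two more equations: 2h_0·σ_0 + h_0·σ_1 = 6(Δ_0 - S'(0)) = 12 and h_2·σ_2 + 2h_2·σ_3 = 6(S'(3) - Δ_2) = -30.
Solving the tridiagonal system: σ_0 = 28/15, σ_1 = 124/15, σ_2 = -74/15, σ_3 = -188/15.
On [0, 1], with S_0(x) = a_0 + b_0·x + c_0·x² + d_0·x³: c_0 = σ_0/2 = 14/15, d_0 = (σ_1 - σ_0)/(6h_0) = 16/15, b_0 = Δ_0 - h_0(2σ_0 + σ_1)/6 = -3.

1.0667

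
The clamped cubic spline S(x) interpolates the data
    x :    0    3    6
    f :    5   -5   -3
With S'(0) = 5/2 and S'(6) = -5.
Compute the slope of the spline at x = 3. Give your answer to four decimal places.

With M_i denoting the second derivative at x_i, h_i = 3, 3, and Δ_i = (y_(i+1) − y_i)/h_i = -10/3, 2/3:
  3·M_0 + 12·M_1 + 3·M_2 = 6(Δ_1 - Δ_0) = 24
Clamped end conditions give two more equations: 2h_0·M_0 + h_0·M_1 = 6(Δ_0 - S'(0)) = -35 and h_1·M_1 + 2h_1·M_2 = 6(S'(6) - Δ_1) = -34.
Forward elimination and back-substitution give M_0 = -109/12, M_1 = 13/2, M_2 = -107/12.
On [3, 6], S'(x) = b_1 + 2c_1·(x - 3) + 3d_1·(x - 3)² with b_1 = Δ_1 - h_1(2M_1 + M_2)/6 = -11/8, c_1 = M_1/2 = 13/4, d_1 = (M_2 - M_1)/(6h_1) = -185/216. So S'(3) = -11/8.

-1.3750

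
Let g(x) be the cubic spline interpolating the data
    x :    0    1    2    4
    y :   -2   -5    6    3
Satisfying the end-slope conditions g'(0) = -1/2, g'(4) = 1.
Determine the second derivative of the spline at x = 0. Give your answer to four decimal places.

-23.8636

Put m_i = g'' at the i-th knot. Here h = (1, 1, 2) and Δ = (-3, 11, -3/2), so the interior equations h_(i-1)·m_(i-1) + 2(h_(i-1)+h_i)·m_i + h_i·m_(i+1) = 6(Δ_i − Δ_(i-1)) read
  1·m_0 + 4·m_1 + 1·m_2 = 6(Δ_1 - Δ_0) = 84
  1·m_1 + 6·m_2 + 2·m_3 = 6(Δ_2 - Δ_1) = -75
Clamped end conditions give two more equations: 2h_0·m_0 + h_0·m_1 = 6(Δ_0 - g'(0)) = -15 and h_2·m_2 + 2h_2·m_3 = 6(g'(4) - Δ_2) = 15.
Hence m_0 = -525/22, m_1 = 360/11, m_2 = -507/22, m_3 = 168/11.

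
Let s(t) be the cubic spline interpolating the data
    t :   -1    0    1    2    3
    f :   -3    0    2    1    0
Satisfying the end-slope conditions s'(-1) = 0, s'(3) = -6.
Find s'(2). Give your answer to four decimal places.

0.0536

Put m_i = s'' at the i-th knot. Here h = (1, 1, 1, 1) and Δ = (3, 2, -1, -1), so the interior equations h_(i-1)·m_(i-1) + 2(h_(i-1)+h_i)·m_i + h_i·m_(i+1) = 6(Δ_i − Δ_(i-1)) read
  1·m_0 + 4·m_1 + 1·m_2 = 6(Δ_1 - Δ_0) = -6
  1·m_1 + 4·m_2 + 1·m_3 = 6(Δ_2 - Δ_1) = -18
  1·m_2 + 4·m_3 + 1·m_4 = 6(Δ_3 - Δ_2) = 0
Clamped end conditions give two more equations: 2h_0·m_0 + h_0·m_1 = 6(Δ_0 - s'(-1)) = 18 and h_3·m_3 + 2h_3·m_4 = 6(s'(3) - Δ_3) = -30.
Solving: m_0 = 291/28, m_1 = -39/14, m_2 = -21/4, m_3 = 81/14, m_4 = -501/28.
On [2, 3], s'(t) = b_3 + 2c_3·(t - 2) + 3d_3·(t - 2)² with b_3 = Δ_3 - h_3(2m_3 + m_4)/6 = 3/56, c_3 = m_3/2 = 81/28, d_3 = (m_4 - m_3)/(6h_3) = -221/56. So s'(2) = 3/56.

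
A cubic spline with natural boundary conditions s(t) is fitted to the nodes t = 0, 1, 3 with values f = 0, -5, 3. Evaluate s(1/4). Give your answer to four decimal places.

-1.6016

Put M_i = s'' at the i-th knot. Here h = (1, 2) and Δ = (-5, 4), so the interior equations h_(i-1)·M_(i-1) + 2(h_(i-1)+h_i)·M_i + h_i·M_(i+1) = 6(Δ_i − Δ_(i-1)) read
  1·M_0 + 6·M_1 + 2·M_2 = 6(Δ_1 - Δ_0) = 54
Natural end conditions: M_0 = M_2 = 0.
Forward elimination and back-substitution give M_0 = 0, M_1 = 9, M_2 = 0.
On [0, 1], s(t) = 0 - 13/2·t + 0·t² + 3/2·t³.
With t = 1/4: s(1/4) = -205/128.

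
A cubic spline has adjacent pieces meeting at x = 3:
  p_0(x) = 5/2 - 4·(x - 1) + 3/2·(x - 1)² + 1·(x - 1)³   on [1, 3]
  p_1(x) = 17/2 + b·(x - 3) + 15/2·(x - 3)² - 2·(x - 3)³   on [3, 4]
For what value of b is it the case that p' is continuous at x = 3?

p_0'(x) = -4 + 3·(x - 1) + 3·(x - 1)², so p_0'(3) = 14. On the right, p_1'(3) = b, so b = 14.

14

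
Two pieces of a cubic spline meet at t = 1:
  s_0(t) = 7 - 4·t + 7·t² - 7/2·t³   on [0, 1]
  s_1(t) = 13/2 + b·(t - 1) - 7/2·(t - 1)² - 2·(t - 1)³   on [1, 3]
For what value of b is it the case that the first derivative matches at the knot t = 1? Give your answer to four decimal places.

s_0'(t) = -4 + 14·t - 21/2·t², so s_0'(1) = -1/2. On the right, s_1'(1) = b, so b = -1/2.

-0.5000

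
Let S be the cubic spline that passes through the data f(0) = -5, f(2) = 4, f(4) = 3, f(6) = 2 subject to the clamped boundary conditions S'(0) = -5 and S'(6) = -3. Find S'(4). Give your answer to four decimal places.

-1.1333

Write σ_i for S''(x_i). With h_i = 2, 2, 2 and divided differences Δ_i = 9/2, -1/2, -1/2, the continuity of S' gives the tridiagonal system
  2·σ_0 + 8·σ_1 + 2·σ_2 = 6(Δ_1 - Δ_0) = -30
  2·σ_1 + 8·σ_2 + 2·σ_3 = 6(Δ_2 - Δ_1) = 0
Clamped end conditions give two more equations: 2h_0·σ_0 + h_0·σ_1 = 6(Δ_0 - S'(0)) = 57 and h_2·σ_2 + 2h_2·σ_3 = 6(S'(6) - Δ_2) = -15.
Solving: σ_0 = 569/30, σ_1 = -283/30, σ_2 = 113/30, σ_3 = -169/30.
On [4, 6], S'(t) = b_2 + 2c_2·(t - 4) + 3d_2·(t - 4)² with b_2 = Δ_2 - h_2(2σ_2 + σ_3)/6 = -17/15, c_2 = σ_2/2 = 113/60, d_2 = (σ_3 - σ_2)/(6h_2) = -47/60. So S'(4) = -17/15.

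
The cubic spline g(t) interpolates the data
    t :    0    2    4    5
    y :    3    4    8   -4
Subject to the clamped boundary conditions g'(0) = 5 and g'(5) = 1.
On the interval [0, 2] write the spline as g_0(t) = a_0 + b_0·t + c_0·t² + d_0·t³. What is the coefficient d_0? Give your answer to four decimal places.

1.9022

With m_i denoting the second derivative at x_i, h_i = 2, 2, 1, and Δ_i = (y_(i+1) − y_i)/h_i = 1/2, 2, -12:
  2·m_0 + 8·m_1 + 2·m_2 = 6(Δ_1 - Δ_0) = 9
  2·m_1 + 6·m_2 + 1·m_3 = 6(Δ_2 - Δ_1) = -84
Clamped end conditions give two more equations: 2h_0·m_0 + h_0·m_1 = 6(Δ_0 - g'(0)) = -27 and h_2·m_2 + 2h_2·m_3 = 6(g'(5) - Δ_2) = 78.
Solving the tridiagonal system: m_0 = -557/46, m_1 = 493/46, m_2 = -604/23, m_3 = 1199/23.
On [0, 2], with g_0(t) = a_0 + b_0·t + c_0·t² + d_0·t³: c_0 = m_0/2 = -557/92, d_0 = (m_1 - m_0)/(6h_0) = 175/92, b_0 = Δ_0 - h_0(2m_0 + m_1)/6 = 5.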